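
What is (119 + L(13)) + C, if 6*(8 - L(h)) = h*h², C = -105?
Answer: -2065/6 ≈ -344.17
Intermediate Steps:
L(h) = 8 - h³/6 (L(h) = 8 - h*h²/6 = 8 - h³/6)
(119 + L(13)) + C = (119 + (8 - ⅙*13³)) - 105 = (119 + (8 - ⅙*2197)) - 105 = (119 + (8 - 2197/6)) - 105 = (119 - 2149/6) - 105 = -1435/6 - 105 = -2065/6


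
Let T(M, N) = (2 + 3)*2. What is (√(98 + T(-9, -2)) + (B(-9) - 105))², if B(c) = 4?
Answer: 10309 - 1212*√3 ≈ 8209.8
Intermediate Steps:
T(M, N) = 10 (T(M, N) = 5*2 = 10)
(√(98 + T(-9, -2)) + (B(-9) - 105))² = (√(98 + 10) + (4 - 105))² = (√108 - 101)² = (6*√3 - 101)² = (-101 + 6*√3)²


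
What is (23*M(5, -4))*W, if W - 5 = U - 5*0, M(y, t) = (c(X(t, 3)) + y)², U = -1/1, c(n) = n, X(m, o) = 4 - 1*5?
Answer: 1472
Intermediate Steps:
X(m, o) = -1 (X(m, o) = 4 - 5 = -1)
U = -1 (U = -1*1 = -1)
M(y, t) = (-1 + y)²
W = 4 (W = 5 + (-1 - 5*0) = 5 + (-1 + 0) = 5 - 1 = 4)
(23*M(5, -4))*W = (23*(-1 + 5)²)*4 = (23*4²)*4 = (23*16)*4 = 368*4 = 1472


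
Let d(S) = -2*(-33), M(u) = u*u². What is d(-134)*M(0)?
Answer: 0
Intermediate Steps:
M(u) = u³
d(S) = 66
d(-134)*M(0) = 66*0³ = 66*0 = 0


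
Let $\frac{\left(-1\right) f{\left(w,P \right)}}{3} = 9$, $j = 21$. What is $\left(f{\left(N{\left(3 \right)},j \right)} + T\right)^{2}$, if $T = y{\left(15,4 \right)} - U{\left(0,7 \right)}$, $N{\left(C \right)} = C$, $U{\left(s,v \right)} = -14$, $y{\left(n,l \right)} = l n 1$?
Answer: $2209$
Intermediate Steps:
$y{\left(n,l \right)} = l n$
$f{\left(w,P \right)} = -27$ ($f{\left(w,P \right)} = \left(-3\right) 9 = -27$)
$T = 74$ ($T = 4 \cdot 15 - -14 = 60 + 14 = 74$)
$\left(f{\left(N{\left(3 \right)},j \right)} + T\right)^{2} = \left(-27 + 74\right)^{2} = 47^{2} = 2209$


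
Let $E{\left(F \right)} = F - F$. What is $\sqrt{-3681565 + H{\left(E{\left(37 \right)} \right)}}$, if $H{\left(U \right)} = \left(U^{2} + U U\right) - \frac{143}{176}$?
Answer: $\frac{i \sqrt{58905053}}{4} \approx 1918.7 i$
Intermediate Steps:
$E{\left(F \right)} = 0$
$H{\left(U \right)} = - \frac{13}{16} + 2 U^{2}$ ($H{\left(U \right)} = \left(U^{2} + U^{2}\right) - \frac{13}{16} = 2 U^{2} - \frac{13}{16} = - \frac{13}{16} + 2 U^{2}$)
$\sqrt{-3681565 + H{\left(E{\left(37 \right)} \right)}} = \sqrt{-3681565 - \left(\frac{13}{16} - 2 \cdot 0^{2}\right)} = \sqrt{-3681565 + \left(- \frac{13}{16} + 2 \cdot 0\right)} = \sqrt{-3681565 + \left(- \frac{13}{16} + 0\right)} = \sqrt{-3681565 - \frac{13}{16}} = \sqrt{- \frac{58905053}{16}} = \frac{i \sqrt{58905053}}{4}$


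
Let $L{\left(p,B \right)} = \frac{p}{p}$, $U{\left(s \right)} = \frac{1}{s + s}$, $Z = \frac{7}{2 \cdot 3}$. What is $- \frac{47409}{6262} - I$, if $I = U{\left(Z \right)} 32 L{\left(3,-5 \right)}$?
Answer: $- \frac{933015}{43834} \approx -21.285$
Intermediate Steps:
$Z = \frac{7}{6} \approx 1.1667$
$U{\left(s \right)} = \frac{1}{2 s}$
$L{\left(p,B \right)} = 1$
$I = \frac{96}{7}$ ($I = \frac{1}{2 \cdot \frac{7}{6}} \cdot 32 \cdot 1 = \frac{1}{2} \cdot \frac{6}{7} \cdot 32 \cdot 1 = \frac{3}{7} \cdot 32 \cdot 1 = \frac{96}{7} \cdot 1 = \frac{96}{7} \approx 13.714$)
$- \frac{47409}{6262} - I = - \frac{47409}{6262} - \frac{96}{7} = - \frac{933015}{43834}$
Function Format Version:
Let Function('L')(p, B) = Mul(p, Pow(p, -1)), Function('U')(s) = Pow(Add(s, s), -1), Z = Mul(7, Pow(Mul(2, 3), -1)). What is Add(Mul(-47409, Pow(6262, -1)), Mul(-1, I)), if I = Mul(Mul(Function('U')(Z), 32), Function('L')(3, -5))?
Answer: Rational(-933015, 43834) ≈ -21.285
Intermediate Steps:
Z = Rational(7, 6) (Z = Mul(7, Pow(6, -1)) = Mul(7, Rational(1, 6)) = Rational(7, 6) ≈ 1.1667)
Function('U')(s) = Mul(Rational(1, 2), Pow(s, -1)) (Function('U')(s) = Pow(Mul(2, s), -1) = Mul(Rational(1, 2), Pow(s, -1)))
Function('L')(p, B) = 1
I = Rational(96, 7) (I = Mul(Mul(Mul(Rational(1, 2), Pow(Rational(7, 6), -1)), 32), 1) = Mul(Mul(Mul(Rational(1, 2), Rational(6, 7)), 32), 1) = Mul(Mul(Rational(3, 7), 32), 1) = Mul(Rational(96, 7), 1) = Rational(96, 7) ≈ 13.714)
Add(Mul(-47409, Pow(6262, -1)), Mul(-1, I)) = Add(Mul(-47409, Pow(6262, -1)), Mul(-1, Rational(96, 7))) = Add(Mul(-47409, Rational(1, 6262)), Rational(-96, 7)) = Add(Rational(-47409, 6262), Rational(-96, 7)) = Rational(-933015, 43834)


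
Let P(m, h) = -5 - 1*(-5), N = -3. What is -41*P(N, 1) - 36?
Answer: -36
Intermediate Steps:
P(m, h) = 0 (P(m, h) = -5 + 5 = 0)
-41*P(N, 1) - 36 = -41*0 - 36 = 0 - 36 = -36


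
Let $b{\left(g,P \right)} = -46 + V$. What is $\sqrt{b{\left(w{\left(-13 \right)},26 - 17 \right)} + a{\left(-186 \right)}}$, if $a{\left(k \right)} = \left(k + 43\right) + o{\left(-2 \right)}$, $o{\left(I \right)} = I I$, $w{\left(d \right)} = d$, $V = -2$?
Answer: $i \sqrt{187} \approx 13.675 i$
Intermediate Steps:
$o{\left(I \right)} = I^{2}$
$b{\left(g,P \right)} = -48$ ($b{\left(g,P \right)} = -46 - 2 = -48$)
$a{\left(k \right)} = 47 + k$ ($a{\left(k \right)} = \left(k + 43\right) + \left(-2\right)^{2} = \left(43 + k\right) + 4 = 47 + k$)
$\sqrt{b{\left(w{\left(-13 \right)},26 - 17 \right)} + a{\left(-186 \right)}} = \sqrt{-48 + \left(47 - 186\right)} = \sqrt{-48 - 139} = \sqrt{-187} = i \sqrt{187}$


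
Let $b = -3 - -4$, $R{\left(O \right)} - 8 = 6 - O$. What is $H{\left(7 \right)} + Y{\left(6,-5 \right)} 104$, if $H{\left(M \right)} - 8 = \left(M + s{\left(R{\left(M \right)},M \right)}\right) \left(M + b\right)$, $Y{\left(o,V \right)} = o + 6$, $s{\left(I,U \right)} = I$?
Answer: $1368$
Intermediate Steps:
$R{\left(O \right)} = 14 - O$ ($R{\left(O \right)} = 8 - \left(-6 + O\right) = 14 - O$)
$b = 1$ ($b = -3 + 4 = 1$)
$Y{\left(o,V \right)} = 6 + o$
$H{\left(M \right)} = 22 + 14 M$ ($H{\left(M \right)} = 8 + \left(M - \left(-14 + M\right)\right) \left(M + 1\right) = 8 + 14 \left(1 + M\right) = 8 + \left(14 + 14 M\right) = 22 + 14 M$)
$H{\left(7 \right)} + Y{\left(6,-5 \right)} 104 = \left(22 + 14 \cdot 7\right) + \left(6 + 6\right) 104 = \left(22 + 98\right) + 12 \cdot 104 = 120 + 1248 = 1368$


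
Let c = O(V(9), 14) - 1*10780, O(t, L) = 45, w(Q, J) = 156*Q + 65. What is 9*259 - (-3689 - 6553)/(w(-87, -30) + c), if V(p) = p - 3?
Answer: 28248930/12121 ≈ 2330.6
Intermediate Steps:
w(Q, J) = 65 + 156*Q
V(p) = -3 + p
c = -10735 (c = 45 - 1*10780 = 45 - 10780 = -10735)
9*259 - (-3689 - 6553)/(w(-87, -30) + c) = 9*259 - (-3689 - 6553)/((65 + 156*(-87)) - 10735) = 2331 - (-10242)/((65 - 13572) - 10735) = 2331 - (-10242)/(-13507 - 10735) = 2331 - (-10242)/(-24242) = 2331 - (-10242)*(-1)/24242 = 2331 - 1*5121/12121 = 2331 - 5121/12121 = 28248930/12121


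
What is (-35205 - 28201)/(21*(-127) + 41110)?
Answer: -63406/38443 ≈ -1.6494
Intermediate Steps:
(-35205 - 28201)/(21*(-127) + 41110) = -63406/(-2667 + 41110) = -63406/38443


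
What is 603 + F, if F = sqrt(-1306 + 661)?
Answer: 603 + I*sqrt(645) ≈ 603.0 + 25.397*I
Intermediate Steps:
F = I*sqrt(645) (F = sqrt(-645) = I*sqrt(645) ≈ 25.397*I)
603 + F = 603 + I*sqrt(645)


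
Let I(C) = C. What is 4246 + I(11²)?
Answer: 4367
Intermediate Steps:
4246 + I(11²) = 4246 + 11² = 4246 + 121 = 4367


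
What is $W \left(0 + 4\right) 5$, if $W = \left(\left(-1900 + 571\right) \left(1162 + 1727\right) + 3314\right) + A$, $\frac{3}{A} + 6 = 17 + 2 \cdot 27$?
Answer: $- \frac{997403408}{13} \approx -7.6723 \cdot 10^{7}$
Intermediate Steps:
$A = \frac{3}{65}$ ($A = \frac{3}{-6 + \left(17 + 2 \cdot 27\right)} = \frac{3}{-6 + \left(17 + 54\right)} = \frac{3}{-6 + 71} = \frac{3}{65} \approx 0.046154$)
$W = - \frac{249350852}{65}$ ($W = \left(\left(-1900 + 571\right) \left(1162 + 1727\right) + 3314\right) + \frac{3}{65} = \left(\left(-1329\right) 2889 + 3314\right) + \frac{3}{65} = \left(-3839481 + 3314\right) + \frac{3}{65} = -3836167 + \frac{3}{65} = - \frac{249350852}{65} \approx -3.8362 \cdot 10^{6}$)
$W \left(0 + 4\right) 5 = - \frac{249350852 \left(0 + 4\right) 5}{65} = - \frac{249350852 \cdot 4 \cdot 5}{65} = \left(- \frac{249350852}{65}\right) 20 = - \frac{997403408}{13}$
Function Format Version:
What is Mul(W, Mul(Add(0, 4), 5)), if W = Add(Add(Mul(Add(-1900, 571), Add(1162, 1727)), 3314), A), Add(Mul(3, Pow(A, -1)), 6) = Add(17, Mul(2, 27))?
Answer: Rational(-997403408, 13) ≈ -7.6723e+7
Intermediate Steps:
A = Rational(3, 65) (A = Mul(3, Pow(Add(-6, Add(17, Mul(2, 27))), -1)) = Mul(3, Pow(Add(-6, Add(17, 54)), -1)) = Mul(3, Pow(Add(-6, 71), -1)) = Mul(3, Pow(65, -1)) = Mul(3, Rational(1, 65)) = Rational(3, 65) ≈ 0.046154)
W = Rational(-249350852, 65) (W = Add(Add(Mul(Add(-1900, 571), Add(1162, 1727)), 3314), Rational(3, 65)) = Add(Add(Mul(-1329, 2889), 3314), Rational(3, 65)) = Add(Add(-3839481, 3314), Rational(3, 65)) = Add(-3836167, Rational(3, 65)) = Rational(-249350852, 65) ≈ -3.8362e+6)
Mul(W, Mul(Add(0, 4), 5)) = Mul(Rational(-249350852, 65), Mul(Add(0, 4), 5)) = Mul(Rational(-249350852, 65), Mul(4, 5)) = Mul(Rational(-249350852, 65), 20) = Rational(-997403408, 13)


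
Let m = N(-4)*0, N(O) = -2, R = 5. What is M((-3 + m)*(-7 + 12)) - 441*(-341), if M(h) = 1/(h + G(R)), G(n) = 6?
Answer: 1353428/9 ≈ 1.5038e+5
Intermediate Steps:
m = 0 (m = -2*0 = 0)
M(h) = 1/(6 + h) (M(h) = 1/(h + 6) = 1/(6 + h))
M((-3 + m)*(-7 + 12)) - 441*(-341) = 1/(6 + (-3 + 0)*(-7 + 12)) - 441*(-341) = 1/(6 - 3*5) + 150381 = 1/(6 - 15) + 150381 = 1/(-9) + 150381 = -1/9 + 150381 = 1353428/9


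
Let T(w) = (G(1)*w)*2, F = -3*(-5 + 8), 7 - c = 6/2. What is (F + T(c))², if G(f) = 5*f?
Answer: 961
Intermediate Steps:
c = 4 (c = 7 - 6/2 = 7 - 1*3 = 7 - 3 = 4)
F = -9 (F = -3*3 = -9)
T(w) = 10*w (T(w) = ((5*1)*w)*2 = (5*w)*2 = 10*w)
(F + T(c))² = (-9 + 10*4)² = (-9 + 40)² = 31² = 961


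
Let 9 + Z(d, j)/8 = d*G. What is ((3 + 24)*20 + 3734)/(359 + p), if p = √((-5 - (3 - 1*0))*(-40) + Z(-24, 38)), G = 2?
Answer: 1534366/129017 - 8548*I*√34/129017 ≈ 11.893 - 0.38633*I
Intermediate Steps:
Z(d, j) = -72 + 16*d (Z(d, j) = -72 + 8*(d*2) = -72 + 8*(2*d) = -72 + 16*d)
p = 2*I*√34 (p = √((-5 - (3 - 1*0))*(-40) + (-72 + 16*(-24))) = √((-5 - (3 + 0))*(-40) + (-72 - 384)) = √((-5 - 1*3)*(-40) - 456) = √((-5 - 3)*(-40) - 456) = √(-8*(-40) - 456) = √(320 - 456) = √(-136) = 2*I*√34 ≈ 11.662*I)
((3 + 24)*20 + 3734)/(359 + p) = ((3 + 24)*20 + 3734)/(359 + 2*I*√34) = (27*20 + 3734)/(359 + 2*I*√34) = (540 + 3734)/(359 + 2*I*√34) = 4274/(359 + 2*I*√34)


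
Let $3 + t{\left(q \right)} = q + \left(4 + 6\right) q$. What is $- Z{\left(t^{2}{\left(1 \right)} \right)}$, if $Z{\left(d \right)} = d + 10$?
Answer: $-74$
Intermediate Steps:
$t{\left(q \right)} = -3 + 11 q$ ($t{\left(q \right)} = -3 + \left(q + \left(4 + 6\right) q\right) = -3 + \left(q + 10 q\right) = -3 + 11 q$)
$Z{\left(d \right)} = 10 + d$
$- Z{\left(t^{2}{\left(1 \right)} \right)} = - (10 + \left(-3 + 11 \cdot 1\right)^{2}) = - (10 + \left(-3 + 11\right)^{2}) = - (10 + 8^{2}) = - (10 + 64) = \left(-1\right) 74 = -74$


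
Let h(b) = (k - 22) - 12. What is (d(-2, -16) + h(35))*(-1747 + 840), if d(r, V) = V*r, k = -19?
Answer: 19047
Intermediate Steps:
h(b) = -53 (h(b) = (-19 - 22) - 12 = -41 - 12 = -53)
(d(-2, -16) + h(35))*(-1747 + 840) = (-16*(-2) - 53)*(-1747 + 840) = (32 - 53)*(-907) = -21*(-907) = 19047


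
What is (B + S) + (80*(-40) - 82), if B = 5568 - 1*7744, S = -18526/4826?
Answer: -13179417/2413 ≈ -5461.8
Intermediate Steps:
S = -9263/2413 (S = -18526*1/4826 = -9263/2413 ≈ -3.8388)
B = -2176 (B = 5568 - 7744 = -2176)
(B + S) + (80*(-40) - 82) = (-2176 - 9263/2413) + (80*(-40) - 82) = -5259951/2413 + (-3200 - 82) = -5259951/2413 - 3282 = -13179417/2413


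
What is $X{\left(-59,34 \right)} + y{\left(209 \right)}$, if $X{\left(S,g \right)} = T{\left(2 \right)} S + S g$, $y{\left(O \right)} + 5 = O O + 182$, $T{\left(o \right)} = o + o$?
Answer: $41616$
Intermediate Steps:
$T{\left(o \right)} = 2 o$
$y{\left(O \right)} = 177 + O^{2}$ ($y{\left(O \right)} = -5 + \left(O O + 182\right) = -5 + \left(O^{2} + 182\right) = -5 + \left(182 + O^{2}\right) = 177 + O^{2}$)
$X{\left(S,g \right)} = 4 S + S g$ ($X{\left(S,g \right)} = 2 \cdot 2 S + S g = 4 S + S g$)
$X{\left(-59,34 \right)} + y{\left(209 \right)} = - 59 \left(4 + 34\right) + \left(177 + 209^{2}\right) = \left(-59\right) 38 + \left(177 + 43681\right) = -2242 + 43858 = 41616$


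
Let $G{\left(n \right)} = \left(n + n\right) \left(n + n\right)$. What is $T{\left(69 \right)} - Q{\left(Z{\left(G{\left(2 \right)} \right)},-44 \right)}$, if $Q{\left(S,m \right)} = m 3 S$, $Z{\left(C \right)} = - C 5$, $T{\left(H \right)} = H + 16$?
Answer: $-10475$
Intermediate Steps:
$G{\left(n \right)} = 4 n^{2}$ ($G{\left(n \right)} = 2 n 2 n = 4 n^{2}$)
$T{\left(H \right)} = 16 + H$
$Z{\left(C \right)} = - 5 C$
$Q{\left(S,m \right)} = 3 S m$ ($Q{\left(S,m \right)} = 3 m S = 3 S m$)
$T{\left(69 \right)} - Q{\left(Z{\left(G{\left(2 \right)} \right)},-44 \right)} = \left(16 + 69\right) - 3 \left(- 5 \cdot 4 \cdot 2^{2}\right) \left(-44\right) = 85 - 3 \left(- 5 \cdot 4 \cdot 4\right) \left(-44\right) = 85 - 3 \left(\left(-5\right) 16\right) \left(-44\right) = 85 - 3 \left(-80\right) \left(-44\right) = 85 - 10560 = -10475$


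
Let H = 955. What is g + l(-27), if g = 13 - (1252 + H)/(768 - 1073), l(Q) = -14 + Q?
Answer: -6333/305 ≈ -20.764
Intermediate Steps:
g = 6172/305 (g = 13 - (1252 + 955)/(768 - 1073) = 13 - 2207/(-305) = 13 - 2207*(-1)/305 = 13 - 1*(-2207/305) = 13 + 2207/305 = 6172/305 ≈ 20.236)
g + l(-27) = 6172/305 + (-14 - 27) = 6172/305 - 41 = -6333/305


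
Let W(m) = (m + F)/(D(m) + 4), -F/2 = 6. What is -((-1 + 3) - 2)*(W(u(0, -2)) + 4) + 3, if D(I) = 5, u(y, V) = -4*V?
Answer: 3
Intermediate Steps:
F = -12 (F = -2*6 = -12)
W(m) = -4/3 + m/9 (W(m) = (m - 12)/(5 + 4) = (-12 + m)/9 = (-12 + m)*(⅑) = -4/3 + m/9)
-((-1 + 3) - 2)*(W(u(0, -2)) + 4) + 3 = -((-1 + 3) - 2)*((-4/3 + (-4*(-2))/9) + 4) + 3 = -(2 - 2)*((-4/3 + (⅑)*8) + 4) + 3 = -0*((-4/3 + 8/9) + 4) + 3 = -0*(-4/9 + 4) + 3 = -0*32/9 + 3 = -1*0 + 3 = 0 + 3 = 3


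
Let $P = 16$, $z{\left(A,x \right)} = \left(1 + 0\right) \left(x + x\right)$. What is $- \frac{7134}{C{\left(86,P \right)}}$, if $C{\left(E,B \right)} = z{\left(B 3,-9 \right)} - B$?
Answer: $\frac{3567}{17} \approx 209.82$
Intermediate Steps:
$z{\left(A,x \right)} = 2 x$ ($z{\left(A,x \right)} = 1 \cdot 2 x = 2 x$)
$C{\left(E,B \right)} = -18 - B$ ($C{\left(E,B \right)} = 2 \left(-9\right) - B = -18 - B$)
$- \frac{7134}{C{\left(86,P \right)}} = - \frac{7134}{-18 - 16} = - \frac{7134}{-34} = \left(-7134\right) \left(- \frac{1}{34}\right) = \frac{3567}{17}$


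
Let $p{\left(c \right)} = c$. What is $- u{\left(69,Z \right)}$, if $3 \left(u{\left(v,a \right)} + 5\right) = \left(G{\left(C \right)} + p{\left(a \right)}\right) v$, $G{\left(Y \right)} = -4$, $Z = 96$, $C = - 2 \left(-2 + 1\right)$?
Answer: $-2111$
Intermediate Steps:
$C = 2$ ($C = \left(-2\right) \left(-1\right) = 2$)
$u{\left(v,a \right)} = -5 + \frac{v \left(-4 + a\right)}{3}$ ($u{\left(v,a \right)} = -5 + \frac{\left(-4 + a\right) v}{3} = -5 + \frac{v \left(-4 + a\right)}{3}$)
$- u{\left(69,Z \right)} = - (-5 - 92 + \frac{1}{3} \cdot 96 \cdot 69) = - (-5 - 92 + 2208) = \left(-1\right) 2111 = -2111$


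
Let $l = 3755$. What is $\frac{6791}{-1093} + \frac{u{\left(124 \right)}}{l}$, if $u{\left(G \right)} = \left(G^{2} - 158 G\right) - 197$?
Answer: $- \frac{30323614}{4104215} \approx -7.3884$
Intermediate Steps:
$u{\left(G \right)} = -197 + G^{2} - 158 G$
$\frac{6791}{-1093} + \frac{u{\left(124 \right)}}{l} = \frac{6791}{-1093} + \frac{-197 + 124^{2} - 19592}{3755} = 6791 \left(- \frac{1}{1093}\right) + \left(-197 + 15376 - 19592\right) \frac{1}{3755} = - \frac{6791}{1093} - \frac{4413}{3755} = - \frac{30323614}{4104215}$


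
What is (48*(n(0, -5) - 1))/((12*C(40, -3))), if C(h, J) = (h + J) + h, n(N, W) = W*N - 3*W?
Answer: 8/11 ≈ 0.72727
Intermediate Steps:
n(N, W) = -3*W + N*W (n(N, W) = N*W - 3*W = -3*W + N*W)
C(h, J) = J + 2*h (C(h, J) = (J + h) + h = J + 2*h)
(48*(n(0, -5) - 1))/((12*C(40, -3))) = (48*(-5*(-3 + 0) - 1))/((12*(-3 + 2*40))) = (48*(-5*(-3) - 1))/((12*(-3 + 80))) = (48*(15 - 1))/((12*77)) = (48*14)/924 = 672*(1/924) = 8/11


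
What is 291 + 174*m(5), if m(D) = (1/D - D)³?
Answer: -2369001/125 ≈ -18952.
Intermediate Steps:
291 + 174*m(5) = 291 + 174*(-1*(-1 + 5²)³/5³) = 291 + 174*(-1*1/125*(-1 + 25)³) = 291 + 174*(-1*1/125*24³) = 291 + 174*(-1*1/125*13824) = 291 + 174*(-13824/125) = 291 - 2405376/125 = -2369001/125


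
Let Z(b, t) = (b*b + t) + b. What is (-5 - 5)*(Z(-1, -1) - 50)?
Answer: 510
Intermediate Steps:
Z(b, t) = b + t + b² (Z(b, t) = (b² + t) + b = (t + b²) + b = b + t + b²)
(-5 - 5)*(Z(-1, -1) - 50) = (-5 - 5)*((-1 - 1 + (-1)²) - 50) = (-5*1 - 5)*((-1 - 1 + 1) - 50) = (-5 - 5)*(-1 - 50) = -10*(-51) = 510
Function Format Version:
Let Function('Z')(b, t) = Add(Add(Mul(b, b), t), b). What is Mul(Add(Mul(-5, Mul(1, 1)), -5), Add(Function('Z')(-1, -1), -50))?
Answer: 510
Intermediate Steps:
Function('Z')(b, t) = Add(b, t, Pow(b, 2)) (Function('Z')(b, t) = Add(Add(Pow(b, 2), t), b) = Add(Add(t, Pow(b, 2)), b) = Add(b, t, Pow(b, 2)))
Mul(Add(Mul(-5, Mul(1, 1)), -5), Add(Function('Z')(-1, -1), -50)) = Mul(Add(Mul(-5, Mul(1, 1)), -5), Add(Add(-1, -1, Pow(-1, 2)), -50)) = Mul(Add(Mul(-5, 1), -5), Add(Add(-1, -1, 1), -50)) = Mul(Add(-5, -5), Add(-1, -50)) = Mul(-10, -51) = 510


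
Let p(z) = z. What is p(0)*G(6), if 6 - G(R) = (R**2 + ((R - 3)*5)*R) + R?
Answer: 0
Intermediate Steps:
G(R) = 6 - R - R**2 - R*(-15 + 5*R) (G(R) = 6 - ((R**2 + ((R - 3)*5)*R) + R) = 6 - ((R**2 + ((-3 + R)*5)*R) + R) = 6 - ((R**2 + (-15 + 5*R)*R) + R) = 6 - ((R**2 + R*(-15 + 5*R)) + R) = 6 - (R + R**2 + R*(-15 + 5*R)) = 6 + (-R - R**2 - R*(-15 + 5*R)) = 6 - R - R**2 - R*(-15 + 5*R))
p(0)*G(6) = 0*(6 - 6*6**2 + 14*6) = 0*(6 - 6*36 + 84) = 0*(6 - 216 + 84) = 0*(-126) = 0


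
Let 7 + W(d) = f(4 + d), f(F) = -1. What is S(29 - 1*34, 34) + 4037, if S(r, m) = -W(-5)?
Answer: 4045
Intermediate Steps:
W(d) = -8 (W(d) = -7 - 1 = -8)
S(r, m) = 8 (S(r, m) = -1*(-8) = 8)
S(29 - 1*34, 34) + 4037 = 8 + 4037 = 4045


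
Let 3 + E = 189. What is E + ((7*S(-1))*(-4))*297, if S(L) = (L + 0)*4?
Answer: 33450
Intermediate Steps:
E = 186 (E = -3 + 189 = 186)
S(L) = 4*L (S(L) = L*4 = 4*L)
E + ((7*S(-1))*(-4))*297 = 186 + ((7*(4*(-1)))*(-4))*297 = 186 + ((7*(-4))*(-4))*297 = 186 - 28*(-4)*297 = 186 + 112*297 = 186 + 33264 = 33450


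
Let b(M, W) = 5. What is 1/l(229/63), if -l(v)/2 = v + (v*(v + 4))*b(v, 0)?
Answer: -3969/1130344 ≈ -0.0035113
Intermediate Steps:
l(v) = -2*v - 10*v*(4 + v) (l(v) = -2*(v + (v*(v + 4))*5) = -2*(v + (v*(4 + v))*5) = -2*(v + 5*v*(4 + v)) = -2*v - 10*v*(4 + v))
1/l(229/63) = 1/(-2*229/63*(21 + 5*(229/63))) = 1/(-2*229/63*(21 + 1145/63)) = 1/(-2*229/63*2468/63) = 1/(-1130344/3969) = -3969/1130344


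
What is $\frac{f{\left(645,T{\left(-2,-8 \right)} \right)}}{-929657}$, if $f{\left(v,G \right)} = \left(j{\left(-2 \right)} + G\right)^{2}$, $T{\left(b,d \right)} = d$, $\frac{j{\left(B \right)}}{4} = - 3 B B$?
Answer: $- \frac{3136}{929657} \approx -0.0033733$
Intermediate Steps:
$j{\left(B \right)} = - 12 B^{2}$ ($j{\left(B \right)} = 4 - 3 B B = 4 \left(- 3 B^{2}\right) = - 12 B^{2}$)
$f{\left(v,G \right)} = \left(-48 + G\right)^{2}$ ($f{\left(v,G \right)} = \left(- 12 \left(-2\right)^{2} + G\right)^{2} = \left(\left(-12\right) 4 + G\right)^{2} = \left(-48 + G\right)^{2}$)
$\frac{f{\left(645,T{\left(-2,-8 \right)} \right)}}{-929657} = \frac{\left(-48 - 8\right)^{2}}{-929657} = \left(-56\right)^{2} \left(- \frac{1}{929657}\right) = 3136 \left(- \frac{1}{929657}\right) = - \frac{3136}{929657}$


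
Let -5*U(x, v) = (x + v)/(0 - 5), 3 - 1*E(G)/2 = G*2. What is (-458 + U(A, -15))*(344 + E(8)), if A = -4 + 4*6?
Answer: -727902/5 ≈ -1.4558e+5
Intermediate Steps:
A = 20 (A = -4 + 24 = 20)
E(G) = 6 - 4*G (E(G) = 6 - 2*G*2 = 6 - 4*G)
U(x, v) = v/25 + x/25 (U(x, v) = -(x + v)/(5*(0 - 5)) = -(v + x)/(5*(-5)) = -(v + x)*(-1)/(5*5) = -(-v/5 - x/5)/5 = v/25 + x/25)
(-458 + U(A, -15))*(344 + E(8)) = (-458 + ((1/25)*(-15) + (1/25)*20))*(344 + (6 - 4*8)) = (-458 + (-⅗ + ⅘))*(344 + (6 - 32)) = (-458 + ⅕)*(344 - 26) = -2289/5*318 = -727902/5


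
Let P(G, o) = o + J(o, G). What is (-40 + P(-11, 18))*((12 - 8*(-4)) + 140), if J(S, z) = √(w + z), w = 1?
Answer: -4048 + 184*I*√10 ≈ -4048.0 + 581.86*I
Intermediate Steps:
J(S, z) = √(1 + z)
P(G, o) = o + √(1 + G)
(-40 + P(-11, 18))*((12 - 8*(-4)) + 140) = (-40 + (18 + √(1 - 11)))*((12 - 8*(-4)) + 140) = (-40 + (18 + √(-10)))*((12 + 32) + 140) = (-40 + (18 + I*√10))*(44 + 140) = (-22 + I*√10)*184 = -4048 + 184*I*√10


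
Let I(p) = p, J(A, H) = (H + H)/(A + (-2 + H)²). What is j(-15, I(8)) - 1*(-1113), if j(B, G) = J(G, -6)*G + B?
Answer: 3290/3 ≈ 1096.7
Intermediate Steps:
J(A, H) = 2*H/(A + (-2 + H)²) (J(A, H) = (2*H)/(A + (-2 + H)²) = 2*H/(A + (-2 + H)²))
j(B, G) = B - 12*G/(64 + G) (j(B, G) = (2*(-6)/(G + (-2 - 6)²))*G + B = (2*(-6)/(G + (-8)²))*G + B = (2*(-6)/(G + 64))*G + B = (2*(-6)/(64 + G))*G + B = (-12/(64 + G))*G + B = -12*G/(64 + G) + B = B - 12*G/(64 + G))
j(-15, I(8)) - 1*(-1113) = (-12*8 - 15*(64 + 8))/(64 + 8) - 1*(-1113) = (-96 - 15*72)/72 + 1113 = (-96 - 1080)/72 + 1113 = (1/72)*(-1176) + 1113 = -49/3 + 1113 = 3290/3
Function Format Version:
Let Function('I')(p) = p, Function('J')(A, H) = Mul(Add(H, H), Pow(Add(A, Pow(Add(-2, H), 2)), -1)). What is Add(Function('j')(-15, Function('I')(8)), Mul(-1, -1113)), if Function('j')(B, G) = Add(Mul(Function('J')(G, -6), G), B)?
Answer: Rational(3290, 3) ≈ 1096.7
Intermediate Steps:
Function('J')(A, H) = Mul(2, H, Pow(Add(A, Pow(Add(-2, H), 2)), -1)) (Function('J')(A, H) = Mul(Mul(2, H), Pow(Add(A, Pow(Add(-2, H), 2)), -1)) = Mul(2, H, Pow(Add(A, Pow(Add(-2, H), 2)), -1)))
Function('j')(B, G) = Add(B, Mul(-12, G, Pow(Add(64, G), -1))) (Function('j')(B, G) = Add(Mul(Mul(2, -6, Pow(Add(G, Pow(Add(-2, -6), 2)), -1)), G), B) = Add(Mul(Mul(2, -6, Pow(Add(G, Pow(-8, 2)), -1)), G), B) = Add(Mul(Mul(2, -6, Pow(Add(G, 64), -1)), G), B) = Add(Mul(Mul(2, -6, Pow(Add(64, G), -1)), G), B) = Add(Mul(Mul(-12, Pow(Add(64, G), -1)), G), B) = Add(Mul(-12, G, Pow(Add(64, G), -1)), B) = Add(B, Mul(-12, G, Pow(Add(64, G), -1))))
Add(Function('j')(-15, Function('I')(8)), Mul(-1, -1113)) = Add(Mul(Pow(Add(64, 8), -1), Add(Mul(-12, 8), Mul(-15, Add(64, 8)))), Mul(-1, -1113)) = Add(Mul(Pow(72, -1), Add(-96, Mul(-15, 72))), 1113) = Add(Mul(Rational(1, 72), Add(-96, -1080)), 1113) = Add(Mul(Rational(1, 72), -1176), 1113) = Add(Rational(-49, 3), 1113) = Rational(3290, 3)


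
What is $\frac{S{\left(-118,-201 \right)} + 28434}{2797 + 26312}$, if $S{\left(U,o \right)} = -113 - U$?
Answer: $\frac{28439}{29109} \approx 0.97698$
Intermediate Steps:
$\frac{S{\left(-118,-201 \right)} + 28434}{2797 + 26312} = \frac{\left(-113 - -118\right) + 28434}{2797 + 26312} = \frac{\left(-113 + 118\right) + 28434}{29109} = \left(5 + 28434\right) \frac{1}{29109} = 28439 \cdot \frac{1}{29109} = \frac{28439}{29109}$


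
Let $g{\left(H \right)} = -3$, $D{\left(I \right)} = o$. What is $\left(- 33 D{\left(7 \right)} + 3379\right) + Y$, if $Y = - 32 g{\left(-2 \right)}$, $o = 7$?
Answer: $3244$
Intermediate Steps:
$D{\left(I \right)} = 7$
$Y = 96$ ($Y = \left(-32\right) \left(-3\right) = 96$)
$\left(- 33 D{\left(7 \right)} + 3379\right) + Y = \left(\left(-33\right) 7 + 3379\right) + 96 = \left(-231 + 3379\right) + 96 = 3148 + 96 = 3244$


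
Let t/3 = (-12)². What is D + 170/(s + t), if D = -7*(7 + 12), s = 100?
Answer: -35293/266 ≈ -132.68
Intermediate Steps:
t = 432 (t = 3*(-12)² = 3*144 = 432)
D = -133 (D = -7*19 = -133)
D + 170/(s + t) = -133 + 170/(100 + 432) = -133 + 170/532 = -133 + 170*(1/532) = -133 + 85/266 = -35293/266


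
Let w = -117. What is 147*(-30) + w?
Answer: -4527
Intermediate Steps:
147*(-30) + w = 147*(-30) - 117 = -4410 - 117 = -4527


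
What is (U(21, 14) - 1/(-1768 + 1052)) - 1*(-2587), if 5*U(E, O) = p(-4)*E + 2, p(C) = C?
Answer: 9202753/3580 ≈ 2570.6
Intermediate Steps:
U(E, O) = ⅖ - 4*E/5 (U(E, O) = (-4*E + 2)/5 = (2 - 4*E)/5 = ⅖ - 4*E/5)
(U(21, 14) - 1/(-1768 + 1052)) - 1*(-2587) = ((⅖ - ⅘*21) - 1/(-1768 + 1052)) - 1*(-2587) = ((⅖ - 84/5) - 1/(-716)) + 2587 = (-82/5 - 1*(-1/716)) + 2587 = (-82/5 + 1/716) + 2587 = -58707/3580 + 2587 = 9202753/3580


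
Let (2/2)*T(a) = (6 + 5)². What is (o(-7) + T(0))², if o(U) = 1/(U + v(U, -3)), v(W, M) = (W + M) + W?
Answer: 8427409/576 ≈ 14631.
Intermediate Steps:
T(a) = 121 (T(a) = (6 + 5)² = 11² = 121)
v(W, M) = M + 2*W (v(W, M) = (M + W) + W = M + 2*W)
o(U) = 1/(-3 + 3*U) (o(U) = 1/(U + (-3 + 2*U)) = 1/(-3 + 3*U))
(o(-7) + T(0))² = (1/(3*(-1 - 7)) + 121)² = ((⅓)/(-8) + 121)² = ((⅓)*(-⅛) + 121)² = (-1/24 + 121)² = (2903/24)² = 8427409/576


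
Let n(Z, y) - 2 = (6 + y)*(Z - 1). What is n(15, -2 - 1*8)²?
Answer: 2916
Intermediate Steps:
n(Z, y) = 2 + (-1 + Z)*(6 + y) (n(Z, y) = 2 + (6 + y)*(Z - 1) = 2 + (6 + y)*(-1 + Z) = 2 + (-1 + Z)*(6 + y))
n(15, -2 - 1*8)² = (-4 - (-2 - 1*8) + 6*15 + 15*(-2 - 1*8))² = (-4 - (-2 - 8) + 90 + 15*(-2 - 8))² = (-4 - 1*(-10) + 90 + 15*(-10))² = (-4 + 10 + 90 - 150)² = (-54)² = 2916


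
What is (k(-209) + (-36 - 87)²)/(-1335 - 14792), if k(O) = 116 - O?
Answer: -15454/16127 ≈ -0.95827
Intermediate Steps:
(k(-209) + (-36 - 87)²)/(-1335 - 14792) = ((116 - 1*(-209)) + (-36 - 87)²)/(-1335 - 14792) = ((116 + 209) + (-123)²)/(-16127) = (325 + 15129)*(-1/16127) = 15454*(-1/16127) = -15454/16127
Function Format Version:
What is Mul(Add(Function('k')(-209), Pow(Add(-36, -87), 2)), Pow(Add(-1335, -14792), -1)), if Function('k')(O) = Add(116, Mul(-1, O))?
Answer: Rational(-15454, 16127) ≈ -0.95827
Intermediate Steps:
Mul(Add(Function('k')(-209), Pow(Add(-36, -87), 2)), Pow(Add(-1335, -14792), -1)) = Mul(Add(Add(116, Mul(-1, -209)), Pow(Add(-36, -87), 2)), Pow(Add(-1335, -14792), -1)) = Mul(Add(Add(116, 209), Pow(-123, 2)), Pow(-16127, -1)) = Mul(Add(325, 15129), Rational(-1, 16127)) = Mul(15454, Rational(-1, 16127)) = Rational(-15454, 16127)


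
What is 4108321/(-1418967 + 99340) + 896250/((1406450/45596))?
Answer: 1078426537042691/37119787883 ≈ 29053.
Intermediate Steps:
4108321/(-1418967 + 99340) + 896250/((1406450/45596)) = 4108321/(-1319627) + 896250/((1406450*(1/45596))) = 4108321*(-1/1319627) + 896250/(703225/22798) = -4108321/1319627 + 896250*(22798/703225) = -4108321/1319627 + 817308300/28129 = 1078426537042691/37119787883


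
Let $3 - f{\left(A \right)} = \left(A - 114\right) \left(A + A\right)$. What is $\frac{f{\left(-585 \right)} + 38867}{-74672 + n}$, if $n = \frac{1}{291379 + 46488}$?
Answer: $\frac{37597839760}{3604172089} \approx 10.432$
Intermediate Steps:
$n = \frac{1}{337867} \approx 2.9597 \cdot 10^{-6}$
$f{\left(A \right)} = 3 - 2 A \left(-114 + A\right)$ ($f{\left(A \right)} = 3 - \left(A - 114\right) \left(A + A\right) = 3 - \left(-114 + A\right) 2 A = 3 - 2 A \left(-114 + A\right)$)
$\frac{f{\left(-585 \right)} + 38867}{-74672 + n} = \frac{\left(3 - 2 \left(-585\right)^{2} + 228 \left(-585\right)\right) + 38867}{-74672 + \frac{1}{337867}} = \frac{\left(3 - 684450 - 133380\right) + 38867}{- \frac{25229204623}{337867}} = \left(\left(3 - 684450 - 133380\right) + 38867\right) \left(- \frac{337867}{25229204623}\right) = \left(-817827 + 38867\right) \left(- \frac{337867}{25229204623}\right) = \left(-778960\right) \left(- \frac{337867}{25229204623}\right) = \frac{37597839760}{3604172089}$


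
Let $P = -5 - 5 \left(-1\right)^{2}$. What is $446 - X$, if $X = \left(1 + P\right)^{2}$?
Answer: $365$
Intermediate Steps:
$P = -10$ ($P = -5 - 5 = -10$)
$X = 81$ ($X = \left(1 - 10\right)^{2} = \left(-9\right)^{2} = 81$)
$446 - X = 446 - 81 = 365$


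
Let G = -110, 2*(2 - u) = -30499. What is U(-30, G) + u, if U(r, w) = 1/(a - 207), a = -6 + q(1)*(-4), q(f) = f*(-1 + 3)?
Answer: 6741161/442 ≈ 15252.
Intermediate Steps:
u = 30503/2 (u = 2 - ½*(-30499) = 2 + 30499/2 = 30503/2 ≈ 15252.)
q(f) = 2*f (q(f) = f*2 = 2*f)
a = -14 (a = -6 + (2*1)*(-4) = -6 + 2*(-4) = -6 - 8 = -14)
U(r, w) = -1/221 (U(r, w) = 1/(-14 - 207) = 1/(-221) = -1/221)
U(-30, G) + u = -1/221 + 30503/2 = 6741161/442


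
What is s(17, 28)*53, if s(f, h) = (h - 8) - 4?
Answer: 848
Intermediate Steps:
s(f, h) = -12 + h (s(f, h) = (-8 + h) - 4 = -12 + h)
s(17, 28)*53 = (-12 + 28)*53 = 16*53 = 848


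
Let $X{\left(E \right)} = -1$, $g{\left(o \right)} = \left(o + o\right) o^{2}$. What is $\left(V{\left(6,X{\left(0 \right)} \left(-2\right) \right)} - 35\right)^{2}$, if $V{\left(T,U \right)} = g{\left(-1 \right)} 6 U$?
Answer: $3481$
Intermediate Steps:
$g{\left(o \right)} = 2 o^{3}$ ($g{\left(o \right)} = 2 o o^{2} = 2 o^{3}$)
$V{\left(T,U \right)} = - 12 U$ ($V{\left(T,U \right)} = 2 \left(-1\right)^{3} \cdot 6 U = 2 \left(-1\right) 6 U = \left(-2\right) 6 U = - 12 U$)
$\left(V{\left(6,X{\left(0 \right)} \left(-2\right) \right)} - 35\right)^{2} = \left(- 12 \left(\left(-1\right) \left(-2\right)\right) - 35\right)^{2} = \left(\left(-12\right) 2 - 35\right)^{2} = \left(-24 - 35\right)^{2} = \left(-59\right)^{2} = 3481$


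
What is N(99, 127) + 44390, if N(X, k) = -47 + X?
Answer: 44442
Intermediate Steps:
N(99, 127) + 44390 = (-47 + 99) + 44390 = 52 + 44390 = 44442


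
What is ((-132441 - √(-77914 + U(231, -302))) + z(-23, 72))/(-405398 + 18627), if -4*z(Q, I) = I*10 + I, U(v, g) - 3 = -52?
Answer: 132639/386771 + I*√77963/386771 ≈ 0.34294 + 0.00072192*I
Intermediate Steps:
U(v, g) = -49 (U(v, g) = 3 - 52 = -49)
z(Q, I) = -11*I/4 (z(Q, I) = -(I*10 + I)/4 = -(10*I + I)/4 = -11*I/4)
((-132441 - √(-77914 + U(231, -302))) + z(-23, 72))/(-405398 + 18627) = ((-132441 - √(-77914 - 49)) - 11/4*72)/(-405398 + 18627) = ((-132441 - √(-77963)) - 198)/(-386771) = ((-132441 - I*√77963) - 198)*(-1/386771) = (-132639 - I*√77963)*(-1/386771) = 132639/386771 + I*√77963/386771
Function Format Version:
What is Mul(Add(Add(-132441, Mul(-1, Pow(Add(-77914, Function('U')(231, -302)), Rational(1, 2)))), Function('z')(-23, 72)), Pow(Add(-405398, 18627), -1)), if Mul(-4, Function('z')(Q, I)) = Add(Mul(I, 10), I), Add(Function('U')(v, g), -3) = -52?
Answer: Add(Rational(132639, 386771), Mul(Rational(1, 386771), I, Pow(77963, Rational(1, 2)))) ≈ Add(0.34294, Mul(0.00072192, I))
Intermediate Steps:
Function('U')(v, g) = -49 (Function('U')(v, g) = Add(3, -52) = -49)
Function('z')(Q, I) = Mul(Rational(-11, 4), I) (Function('z')(Q, I) = Mul(Rational(-1, 4), Add(Mul(I, 10), I)) = Mul(Rational(-1, 4), Add(Mul(10, I), I)) = Mul(Rational(-1, 4), Mul(11, I)) = Mul(Rational(-11, 4), I))
Mul(Add(Add(-132441, Mul(-1, Pow(Add(-77914, Function('U')(231, -302)), Rational(1, 2)))), Function('z')(-23, 72)), Pow(Add(-405398, 18627), -1)) = Mul(Add(Add(-132441, Mul(-1, Pow(Add(-77914, -49), Rational(1, 2)))), Mul(Rational(-11, 4), 72)), Pow(Add(-405398, 18627), -1)) = Mul(Add(Add(-132441, Mul(-1, Pow(-77963, Rational(1, 2)))), -198), Pow(-386771, -1)) = Mul(Add(Add(-132441, Mul(-1, Mul(I, Pow(77963, Rational(1, 2))))), -198), Rational(-1, 386771)) = Mul(Add(Add(-132441, Mul(-1, I, Pow(77963, Rational(1, 2)))), -198), Rational(-1, 386771)) = Mul(Add(-132639, Mul(-1, I, Pow(77963, Rational(1, 2)))), Rational(-1, 386771)) = Add(Rational(132639, 386771), Mul(Rational(1, 386771), I, Pow(77963, Rational(1, 2))))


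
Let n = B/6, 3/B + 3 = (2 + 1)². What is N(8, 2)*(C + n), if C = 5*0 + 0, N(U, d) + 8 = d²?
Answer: -⅓ ≈ -0.33333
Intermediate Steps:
N(U, d) = -8 + d²
C = 0 (C = 0 + 0 = 0)
B = ½ (B = 3/(-3 + (2 + 1)²) = 3/(-3 + 3²) = 3/(-3 + 9) = 3/6 = 3*(⅙) = ½ ≈ 0.50000)
n = 1/12 (n = (½)/6 = (½)*(⅙) = 1/12 ≈ 0.083333)
N(8, 2)*(C + n) = (-8 + 2²)*(0 + 1/12) = (-8 + 4)*(1/12) = -4*1/12 = -⅓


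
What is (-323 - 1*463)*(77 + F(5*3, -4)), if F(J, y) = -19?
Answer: -45588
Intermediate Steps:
(-323 - 1*463)*(77 + F(5*3, -4)) = (-323 - 1*463)*(77 - 19) = (-323 - 463)*58 = -786*58 = -45588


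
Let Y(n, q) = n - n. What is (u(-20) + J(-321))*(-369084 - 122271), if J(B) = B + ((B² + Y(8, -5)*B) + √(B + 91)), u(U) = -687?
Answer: -50134424715 - 491355*I*√230 ≈ -5.0134e+10 - 7.4518e+6*I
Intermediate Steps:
Y(n, q) = 0
J(B) = B + B² + √(91 + B) (J(B) = B + ((B² + 0*B) + √(B + 91)) = B + ((B² + 0) + √(91 + B)) = B + (B² + √(91 + B)) = B + B² + √(91 + B))
(u(-20) + J(-321))*(-369084 - 122271) = (-687 + (-321 + (-321)² + √(91 - 321)))*(-369084 - 122271) = (-687 + (-321 + 103041 + √(-230)))*(-491355) = (-687 + (-321 + 103041 + I*√230))*(-491355) = (-687 + (102720 + I*√230))*(-491355) = (102033 + I*√230)*(-491355) = -50134424715 - 491355*I*√230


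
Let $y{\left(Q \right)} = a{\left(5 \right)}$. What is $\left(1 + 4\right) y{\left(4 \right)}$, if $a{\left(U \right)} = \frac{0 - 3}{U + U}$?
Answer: $- \frac{3}{2} \approx -1.5$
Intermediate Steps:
$a{\left(U \right)} = - \frac{3}{2 U}$
$y{\left(Q \right)} = - \frac{3}{10}$ ($y{\left(Q \right)} = - \frac{3}{2 \cdot 5} = \left(- \frac{3}{2}\right) \frac{1}{5} = - \frac{3}{10}$)
$\left(1 + 4\right) y{\left(4 \right)} = \left(1 + 4\right) \left(- \frac{3}{10}\right) = 5 \left(- \frac{3}{10}\right) = - \frac{3}{2}$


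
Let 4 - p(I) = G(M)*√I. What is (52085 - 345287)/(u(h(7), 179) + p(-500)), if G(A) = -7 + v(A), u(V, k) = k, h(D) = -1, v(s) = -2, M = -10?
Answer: -5961774/8221 + 2932020*I*√5/8221 ≈ -725.19 + 797.49*I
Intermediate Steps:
G(A) = -9 (G(A) = -7 - 2 = -9)
p(I) = 4 + 9*√I (p(I) = 4 - (-9)*√I = 4 + 9*√I)
(52085 - 345287)/(u(h(7), 179) + p(-500)) = (52085 - 345287)/(179 + (4 + 9*√(-500))) = -293202/(179 + (4 + 9*(10*I*√5))) = -293202/(179 + (4 + 90*I*√5)) = -293202/(183 + 90*I*√5)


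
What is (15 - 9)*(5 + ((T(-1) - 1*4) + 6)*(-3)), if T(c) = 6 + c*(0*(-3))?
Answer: -114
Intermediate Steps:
T(c) = 6 (T(c) = 6 + c*0 = 6 + 0 = 6)
(15 - 9)*(5 + ((T(-1) - 1*4) + 6)*(-3)) = (15 - 9)*(5 + ((6 - 1*4) + 6)*(-3)) = 6*(5 + ((6 - 4) + 6)*(-3)) = 6*(5 + (2 + 6)*(-3)) = 6*(5 + 8*(-3)) = 6*(5 - 24) = 6*(-19) = -114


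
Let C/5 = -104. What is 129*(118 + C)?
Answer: -51858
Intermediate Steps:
C = -520 (C = 5*(-104) = -520)
129*(118 + C) = 129*(118 - 520) = 129*(-402) = -51858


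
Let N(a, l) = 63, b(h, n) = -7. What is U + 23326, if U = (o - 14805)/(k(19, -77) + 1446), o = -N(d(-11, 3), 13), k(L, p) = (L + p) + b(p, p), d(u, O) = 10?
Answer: 32198338/1381 ≈ 23315.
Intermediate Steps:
k(L, p) = -7 + L + p (k(L, p) = (L + p) - 7 = -7 + L + p)
o = -63 (o = -1*63 = -63)
U = -14868/1381 (U = (-63 - 14805)/((-7 + 19 - 77) + 1446) = -14868/(-65 + 1446) = -14868/1381 ≈ -10.766)
U + 23326 = -14868/1381 + 23326 = 32198338/1381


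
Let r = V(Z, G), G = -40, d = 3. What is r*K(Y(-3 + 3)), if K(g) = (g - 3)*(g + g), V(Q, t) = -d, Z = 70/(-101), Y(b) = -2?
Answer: -60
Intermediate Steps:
Z = -70/101 (Z = 70*(-1/101) = -70/101 ≈ -0.69307)
V(Q, t) = -3 (V(Q, t) = -1*3 = -3)
r = -3
K(g) = 2*g*(-3 + g) (K(g) = (-3 + g)*(2*g) = 2*g*(-3 + g))
r*K(Y(-3 + 3)) = -6*(-2)*(-3 - 2) = -6*(-2)*(-5) = -3*20 = -60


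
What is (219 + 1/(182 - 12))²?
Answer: 1386147361/28900 ≈ 47964.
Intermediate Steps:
(219 + 1/(182 - 12))² = (219 + 1/170)² = (37231/170)² = 1386147361/28900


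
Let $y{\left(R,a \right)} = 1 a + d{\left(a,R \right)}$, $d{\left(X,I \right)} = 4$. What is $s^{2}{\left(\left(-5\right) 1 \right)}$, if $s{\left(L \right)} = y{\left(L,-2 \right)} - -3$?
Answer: $25$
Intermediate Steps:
$y{\left(R,a \right)} = 4 + a$ ($y{\left(R,a \right)} = 1 a + 4 = a + 4 = 4 + a$)
$s{\left(L \right)} = 5$ ($s{\left(L \right)} = \left(4 - 2\right) - -3 = 2 + 3 = 5$)
$s^{2}{\left(\left(-5\right) 1 \right)} = 5^{2} = 25$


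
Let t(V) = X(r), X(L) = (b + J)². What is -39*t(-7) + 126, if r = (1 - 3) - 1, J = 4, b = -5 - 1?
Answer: -30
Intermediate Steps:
b = -6
r = -3 (r = -2 - 1 = -3)
X(L) = 4 (X(L) = (-6 + 4)² = (-2)² = 4)
t(V) = 4
-39*t(-7) + 126 = -39*4 + 126 = -156 + 126 = -30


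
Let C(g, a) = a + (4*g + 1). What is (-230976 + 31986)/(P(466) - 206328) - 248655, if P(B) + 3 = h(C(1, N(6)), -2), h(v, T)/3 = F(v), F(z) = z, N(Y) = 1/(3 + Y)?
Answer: -153903669315/618947 ≈ -2.4865e+5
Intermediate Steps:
C(g, a) = 1 + a + 4*g (C(g, a) = a + (1 + 4*g) = 1 + a + 4*g)
h(v, T) = 3*v
P(B) = 37/3 (P(B) = -3 + 3*(1 + 1/(3 + 6) + 4*1) = -3 + 3*(1 + 1/9 + 4) = -3 + 3*(1 + ⅑ + 4) = -3 + 3*(46/9) = -3 + 46/3 = 37/3)
(-230976 + 31986)/(P(466) - 206328) - 248655 = (-230976 + 31986)/(37/3 - 206328) - 248655 = -198990/(-618947/3) - 248655 = -198990*(-3/618947) - 248655 = 596970/618947 - 248655 = -153903669315/618947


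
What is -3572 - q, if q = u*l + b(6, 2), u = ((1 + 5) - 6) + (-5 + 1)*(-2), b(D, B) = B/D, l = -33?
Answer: -9925/3 ≈ -3308.3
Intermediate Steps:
u = 8 (u = (6 - 6) - 4*(-2) = 0 + 8 = 8)
q = -791/3 (q = 8*(-33) + 2/6 = -264 + 2*(⅙) = -264 + ⅓ = -791/3 ≈ -263.67)
-3572 - q = -3572 - 1*(-791/3) = -3572 + 791/3 = -9925/3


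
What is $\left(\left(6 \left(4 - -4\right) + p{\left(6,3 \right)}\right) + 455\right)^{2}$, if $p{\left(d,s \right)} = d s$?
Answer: $271441$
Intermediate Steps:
$\left(\left(6 \left(4 - -4\right) + p{\left(6,3 \right)}\right) + 455\right)^{2} = \left(\left(6 \left(4 - -4\right) + 6 \cdot 3\right) + 455\right)^{2} = \left(\left(6 \left(4 + 4\right) + 18\right) + 455\right)^{2} = \left(\left(6 \cdot 8 + 18\right) + 455\right)^{2} = \left(\left(48 + 18\right) + 455\right)^{2} = \left(66 + 455\right)^{2} = 521^{2} = 271441$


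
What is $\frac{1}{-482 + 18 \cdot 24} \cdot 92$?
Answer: $- \frac{46}{25} \approx -1.84$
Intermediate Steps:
$\frac{1}{-482 + 18 \cdot 24} \cdot 92 = \frac{1}{-482 + 432} \cdot 92 = \frac{1}{-50} \cdot 92 = \left(- \frac{1}{50}\right) 92 = - \frac{46}{25}$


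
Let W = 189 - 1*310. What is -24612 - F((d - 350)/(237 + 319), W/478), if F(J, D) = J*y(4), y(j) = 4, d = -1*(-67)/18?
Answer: -61572991/2502 ≈ -24610.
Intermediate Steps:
W = -121 (W = 189 - 310 = -121)
d = 67/18 (d = 67*(1/18) = 67/18 ≈ 3.7222)
F(J, D) = 4*J (F(J, D) = J*4 = 4*J)
-24612 - F((d - 350)/(237 + 319), W/478) = -24612 - 4*(67/18 - 350)/(237 + 319) = -24612 - 4*(-6233/18/556) = -24612 - 4*(-6233/18*1/556) = -24612 - 4*(-6233)/10008 = -24612 - 1*(-6233/2502) = -24612 + 6233/2502 = -61572991/2502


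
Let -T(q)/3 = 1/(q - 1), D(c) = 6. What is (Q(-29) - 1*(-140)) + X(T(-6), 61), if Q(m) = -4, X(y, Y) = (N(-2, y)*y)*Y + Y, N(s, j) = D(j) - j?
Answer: 16790/49 ≈ 342.65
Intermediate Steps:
N(s, j) = 6 - j
T(q) = -3/(-1 + q) (T(q) = -3/(q - 1) = -3/(-1 + q))
X(y, Y) = Y + Y*y*(6 - y) (X(y, Y) = ((6 - y)*y)*Y + Y = (y*(6 - y))*Y + Y = Y*y*(6 - y) + Y = Y + Y*y*(6 - y))
(Q(-29) - 1*(-140)) + X(T(-6), 61) = (-4 - 1*(-140)) - 1*61*(-1 + (-3/(-1 - 6))*(-6 - 3/(-1 - 6))) = (-4 + 140) - 1*61*(-1 + (-3/(-7))*(-6 - 3/(-7))) = 136 - 1*61*(-1 + (-3*(-⅐))*(-6 - 3*(-⅐))) = 136 - 1*61*(-1 + 3*(-6 + 3/7)/7) = 136 - 1*61*(-1 + (3/7)*(-39/7)) = 136 - 1*61*(-1 - 117/49) = 136 - 1*61*(-166/49) = 136 + 10126/49 = 16790/49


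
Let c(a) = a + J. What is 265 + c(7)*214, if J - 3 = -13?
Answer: -377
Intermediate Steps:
J = -10 (J = 3 - 13 = -10)
c(a) = -10 + a (c(a) = a - 10 = -10 + a)
265 + c(7)*214 = 265 + (-10 + 7)*214 = 265 - 3*214 = 265 - 642 = -377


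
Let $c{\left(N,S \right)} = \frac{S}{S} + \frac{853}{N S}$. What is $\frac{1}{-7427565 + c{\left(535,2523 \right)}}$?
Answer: $- \frac{1349805}{10025763024167} \approx -1.3463 \cdot 10^{-7}$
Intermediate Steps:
$c{\left(N,S \right)} = 1 + \frac{853}{N S}$ ($c{\left(N,S \right)} = 1 + 853 \frac{1}{N S} = 1 + \frac{853}{N S}$)
$\frac{1}{-7427565 + c{\left(535,2523 \right)}} = \frac{1}{-7427565 + \left(1 + \frac{853}{535 \cdot 2523}\right)} = \frac{1}{-7427565 + \left(1 + 853 \cdot \frac{1}{535} \cdot \frac{1}{2523}\right)} = \frac{1}{-7427565 + \left(1 + \frac{853}{1349805}\right)} = \frac{1}{-7427565 + \frac{1350658}{1349805}} = \frac{1}{- \frac{10025763024167}{1349805}} = - \frac{1349805}{10025763024167}$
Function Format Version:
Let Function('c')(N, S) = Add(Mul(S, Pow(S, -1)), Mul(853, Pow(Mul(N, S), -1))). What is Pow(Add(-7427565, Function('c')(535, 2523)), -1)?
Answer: Rational(-1349805, 10025763024167) ≈ -1.3463e-7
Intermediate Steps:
Function('c')(N, S) = Add(1, Mul(853, Pow(N, -1), Pow(S, -1))) (Function('c')(N, S) = Add(1, Mul(853, Mul(Pow(N, -1), Pow(S, -1)))) = Add(1, Mul(853, Pow(N, -1), Pow(S, -1))))
Pow(Add(-7427565, Function('c')(535, 2523)), -1) = Pow(Add(-7427565, Add(1, Mul(853, Pow(535, -1), Pow(2523, -1)))), -1) = Pow(Add(-7427565, Add(1, Mul(853, Rational(1, 535), Rational(1, 2523)))), -1) = Pow(Add(-7427565, Add(1, Rational(853, 1349805))), -1) = Pow(Add(-7427565, Rational(1350658, 1349805)), -1) = Pow(Rational(-10025763024167, 1349805), -1) = Rational(-1349805, 10025763024167)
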